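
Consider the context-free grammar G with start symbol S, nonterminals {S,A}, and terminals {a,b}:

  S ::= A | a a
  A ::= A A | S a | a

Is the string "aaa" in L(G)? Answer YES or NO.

Convert to CNF:
  S -> A A | S T0 | T0 T0 | a
  A -> A A | S T0 | a
  T0 -> a

Fill CYK table bottom-up:
  cell(0,0) a: {A,S,T0}  orig:{A,S}
  cell(1,1) a: {A,S,T0}  orig:{A,S}
  cell(2,2) a: {A,S,T0}  orig:{A,S}
  cell(0,1) aa: {A,S}
  cell(1,2) aa: {A,S}
  cell(0,2) aaa: {A,S}

S ∈ T[0,2] ⇒ YES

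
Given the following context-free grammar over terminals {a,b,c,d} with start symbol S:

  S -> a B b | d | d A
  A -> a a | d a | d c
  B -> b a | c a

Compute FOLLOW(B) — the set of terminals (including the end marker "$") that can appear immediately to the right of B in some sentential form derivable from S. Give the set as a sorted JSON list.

FIRST sets, iterate to fixpoint:
round 1:
  A via A→a a: +{a}
  A via A→d a: +{d}
  B via B→b a: +{b}
  B via B→c a: +{c}
  S via S→a B b: +{a}
  S via S→d: +{d}
  FIRST[S]={a,d}  FIRST[A]={a,d}  FIRST[B]={b,c}
round 2: — fixpoint
  FIRST[S]={a,d}  FIRST[A]={a,d}  FIRST[B]={b,c}

FOLLOW iteration:
seed FOLLOW(S) with $
round 1:
  S→a B b: FOLLOW(B) ⊇ FIRST(b) = {b}; new: +{b}
  S→d A: FOLLOW(A) ⊇ FOLLOW(S) ⊇ {$}; new: +{$}
  FOLLOW(S)={$}  FOLLOW(A)={$}  FOLLOW(B)={b}
round 2: — fixpoint
  FOLLOW(S)={$}  FOLLOW(A)={$}  FOLLOW(B)={b}

FOLLOW(B) = ["b"]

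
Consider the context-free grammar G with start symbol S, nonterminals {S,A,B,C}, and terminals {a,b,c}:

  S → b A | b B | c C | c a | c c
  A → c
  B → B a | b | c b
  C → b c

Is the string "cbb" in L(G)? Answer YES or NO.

CNF form of G:
  S -> T1 C | T1 T0 | T1 T1 | T2 A | T2 B
  A -> c
  B -> B T0 | T1 T2 | b
  C -> T2 T1
  T0 -> a
  T1 -> c
  T2 -> b

CYK table (by increasing span):
  cell(0,0) c: {A,T1}  orig:{A}
  cell(1,1) b: {B,T2}  orig:{B}
  cell(2,2) b: {B,T2}  orig:{B}
  cell(0,1) cb: {B}
  cell(1,2) bb: {S}
  cell(0,2) cbb: ∅

S ∉ T[0,2] ⇒ NO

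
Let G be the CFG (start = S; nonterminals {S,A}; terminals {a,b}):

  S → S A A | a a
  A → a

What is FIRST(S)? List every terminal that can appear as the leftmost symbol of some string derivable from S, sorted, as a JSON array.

FIRST iteration:
round 1:
  A via A→a: +{a}
  S via S→a a: +{a}
  FIRST(S)={a}  FIRST(A)={a}
round 2: done
  FIRST(S)={a}  FIRST(A)={a}

FIRST(S) = ["a"]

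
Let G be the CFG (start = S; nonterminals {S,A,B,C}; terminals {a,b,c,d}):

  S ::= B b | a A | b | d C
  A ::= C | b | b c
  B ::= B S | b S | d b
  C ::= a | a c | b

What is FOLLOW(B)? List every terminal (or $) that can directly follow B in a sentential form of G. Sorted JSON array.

FIRST sets, iterate to fixpoint:
iter 1:
  A via A→b: +{b}
  B via B→b S: +{b}
  B via B→d b: +{d}
  C via C→a: +{a}
  C via C→b: +{b}
  S via S→B b: +{b,d}
  S via S→a A: +{a}
  FIRST[S]={a,b,d}  FIRST[A]={b}  FIRST[B]={b,d}  FIRST[C]={a,b}
iter 2:
  A via A→C: +{a}
  FIRST[S]={a,b,d}  FIRST[A]={a,b}  FIRST[B]={b,d}  FIRST[C]={a,b}
iter 3: (no change)
  FIRST[S]={a,b,d}  FIRST[A]={a,b}  FIRST[B]={b,d}  FIRST[C]={a,b}

FOLLOW iteration:
FOLLOW(S) := {$}
[1]
  B→B S: FOLLOW(B) ⊇ FIRST(S) = {a,b,d}; new: +{a,b,d}
  B→B S: FOLLOW(S) ⊇ FOLLOW(B) ⊇ {a,b,d}; new: +{a,b,d}
  S→a A: FOLLOW(A) ⊇ FOLLOW(S) ⊇ {$,a,b,d}; new: +{$,a,b,d}
  S→d C: FOLLOW(C) ⊇ FOLLOW(S) ⊇ {$,a,b,d}; new: +{$,a,b,d}
  FOLLOW[S]={$,a,b,d}  FOLLOW[A]={$,a,b,d}  FOLLOW[B]={a,b,d}  FOLLOW[C]={$,a,b,d}
[2] done
  FOLLOW[S]={$,a,b,d}  FOLLOW[A]={$,a,b,d}  FOLLOW[B]={a,b,d}  FOLLOW[C]={$,a,b,d}

FOLLOW(B) = ["a", "b", "d"]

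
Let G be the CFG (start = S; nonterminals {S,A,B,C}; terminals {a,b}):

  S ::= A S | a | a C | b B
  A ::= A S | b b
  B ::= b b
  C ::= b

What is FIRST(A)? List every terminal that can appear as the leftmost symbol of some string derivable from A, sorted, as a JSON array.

FIRST iteration:
pass 1:
  A via A→b b: +{b}
  B via B→b b: +{b}
  C via C→b: +{b}
  S via S→A S: +{b}
  S via S→a: +{a}
  FIRST[S]={a,b}  FIRST[A]={b}  FIRST[B]={b}  FIRST[C]={b}
pass 2: (stable)
  FIRST[S]={a,b}  FIRST[A]={b}  FIRST[B]={b}  FIRST[C]={b}

FIRST(A) = ["b"]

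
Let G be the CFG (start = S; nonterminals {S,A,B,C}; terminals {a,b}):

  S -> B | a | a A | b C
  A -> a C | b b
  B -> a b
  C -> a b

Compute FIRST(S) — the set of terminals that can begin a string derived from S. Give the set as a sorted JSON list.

Compute FIRST by fixpoint:
pass 1:
  A via A→a C: +{a}
  A via A→b b: +{b}
  B via B→a b: +{a}
  C via C→a b: +{a}
  S via S→B: +{a}
  S via S→b C: +{b}
  FIRST(S)={a,b}  FIRST(A)={a,b}  FIRST(B)={a}  FIRST(C)={a}
pass 2: — fixpoint
  FIRST(S)={a,b}  FIRST(A)={a,b}  FIRST(B)={a}  FIRST(C)={a}

FIRST(S) = ["a", "b"]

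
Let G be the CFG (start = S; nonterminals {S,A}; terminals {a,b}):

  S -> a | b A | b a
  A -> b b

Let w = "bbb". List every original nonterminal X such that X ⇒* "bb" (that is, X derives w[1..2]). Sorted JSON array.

Convert to CNF:
  S -> T0 A | T0 T1 | a
  A -> T0 T0
  T0 -> b
  T1 -> a

CYK fill, restricted to cells inside w[1..2]:
  [1..1]={T0}  "b"  orig:{}
  [2..2]={T0}  "b"  orig:{}
  [1..2]={A}  "bb"

Original NTs in T[1,2] deriving "bb": ["A"]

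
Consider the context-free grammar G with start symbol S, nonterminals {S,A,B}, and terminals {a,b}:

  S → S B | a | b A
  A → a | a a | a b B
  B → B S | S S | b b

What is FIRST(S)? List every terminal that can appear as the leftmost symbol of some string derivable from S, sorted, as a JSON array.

FIRST iteration:
round 1:
  A via A→a: +{a}
  B via B→b b: +{b}
  S via S→a: +{a}
  S via S→b A: +{b}
  S: {a,b}  A: {a}  B: {b}
round 2:
  B via B→S S: +{a}
  S: {a,b}  A: {a}  B: {a,b}
round 3: (stable)
  S: {a,b}  A: {a}  B: {a,b}

FIRST(S) = ["a", "b"]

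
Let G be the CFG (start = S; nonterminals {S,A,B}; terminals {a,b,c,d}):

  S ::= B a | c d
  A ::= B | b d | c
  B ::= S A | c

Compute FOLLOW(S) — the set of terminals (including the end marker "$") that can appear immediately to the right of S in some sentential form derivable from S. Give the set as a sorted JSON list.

FIRST iteration:
round 1:
  A via A→b d: +{b}
  A via A→c: +{c}
  B via B→c: +{c}
  S via S→B a: +{c}
  S: {c}  A: {b,c}  B: {c}
round 2: (stable)
  S: {c}  A: {b,c}  B: {c}

FOLLOW iteration:
FOLLOW(S) := {$}
pass 1:
  B→S A: FOLLOW(S) ⊇ FIRST(A) = {b,c}; new: +{b,c}
  S→B a: FOLLOW(B) ⊇ FIRST(a) = {a}; new: +{a}
  S: {$,b,c}  A: {}  B: {a}
pass 2:
  B→S A: FOLLOW(A) ⊇ FOLLOW(B) ⊇ {a}; new: +{a}
  S: {$,b,c}  A: {a}  B: {a}
pass 3: (stable)
  S: {$,b,c}  A: {a}  B: {a}

FOLLOW(S) = ["$", "b", "c"]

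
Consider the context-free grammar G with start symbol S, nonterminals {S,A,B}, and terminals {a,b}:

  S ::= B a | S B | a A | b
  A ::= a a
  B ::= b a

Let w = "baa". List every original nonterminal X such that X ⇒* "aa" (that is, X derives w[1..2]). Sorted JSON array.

CNF form of G:
  S -> B T0 | S B | T0 A | b
  A -> T0 T0
  B -> T1 T0
  T0 -> a
  T1 -> b

CYK fill — only the sub-triangle for w[1..2]:
  cell(1,1) a: {T0}  orig:{}
  cell(2,2) a: {T0}  orig:{}
  cell(1,2) aa: {A}

Original NTs in T[1,2] deriving "aa": ["A"]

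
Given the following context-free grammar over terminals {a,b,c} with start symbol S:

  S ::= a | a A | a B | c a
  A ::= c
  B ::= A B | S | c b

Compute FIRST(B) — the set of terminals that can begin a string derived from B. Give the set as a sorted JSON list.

FIRST sets, iterate to fixpoint:
[1]
  A via A→c: +{c}
  B via B→A B: +{c}
  S via S→a: +{a}
  S via S→c a: +{c}
  FIRST(S)={a,c}  FIRST(A)={c}  FIRST(B)={c}
[2]
  B via B→S: +{a}
  FIRST(S)={a,c}  FIRST(A)={c}  FIRST(B)={a,c}
[3] (stable)
  FIRST(S)={a,c}  FIRST(A)={c}  FIRST(B)={a,c}

FIRST(B) = ["a", "c"]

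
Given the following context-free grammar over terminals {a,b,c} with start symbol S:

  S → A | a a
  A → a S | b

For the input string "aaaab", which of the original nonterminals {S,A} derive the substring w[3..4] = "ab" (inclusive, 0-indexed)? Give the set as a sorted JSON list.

Convert to CNF:
  S -> T0 S | T0 T0 | b
  A -> T0 S | b
  T0 -> a

CYK table (by increasing span) — only the sub-triangle for w[3..4]:
  [3..3]={T0}  "a"  orig:{}
  [4..4]={A,S}  "b"
  [3..4]={A,S}  "ab"

Original NTs in T[3,4] deriving "ab": ["A", "S"]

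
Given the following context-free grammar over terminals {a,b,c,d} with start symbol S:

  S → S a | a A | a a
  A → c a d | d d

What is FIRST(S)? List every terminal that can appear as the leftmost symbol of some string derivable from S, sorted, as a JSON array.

FIRST sets, iterate to fixpoint:
pass 1:
  A via A→c a d: +{c}
  A via A→d d: +{d}
  S via S→a A: +{a}
  FIRST(S)={a}  FIRST(A)={c,d}
pass 2: (stable)
  FIRST(S)={a}  FIRST(A)={c,d}

FIRST(S) = ["a"]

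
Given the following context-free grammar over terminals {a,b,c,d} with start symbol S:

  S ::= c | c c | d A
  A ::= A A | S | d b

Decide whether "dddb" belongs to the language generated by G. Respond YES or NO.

Convert to CNF:
  S -> T0 T0 | T1 A | c
  A -> A A | T0 T0 | T1 A | T1 T2 | c
  T0 -> c
  T1 -> d
  T2 -> b

Fill CYK table bottom-up:
  T[0,0] 'd' = {T1}  orig:{}
  T[1,1] 'd' = {T1}  orig:{}
  T[2,2] 'd' = {T1}  orig:{}
  T[3,3] 'b' = {T2}  orig:{}
  T[0,1] 'dd' = ∅
  T[1,2] 'dd' = ∅
  T[2,3] 'db' = {A}
  T[0,2] 'ddd' = ∅
  T[1,3] 'ddb' = {A,S}
  T[0,3] 'dddb' = {A,S}

S ∈ T[0,3] ⇒ YES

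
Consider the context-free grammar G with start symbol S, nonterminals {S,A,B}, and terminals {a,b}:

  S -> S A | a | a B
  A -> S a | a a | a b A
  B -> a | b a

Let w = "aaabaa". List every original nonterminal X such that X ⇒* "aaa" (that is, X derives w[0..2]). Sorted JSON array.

Convert to CNF:
  S -> S A | T0 B | a
  A -> S T0 | T0 T0 | T0 X2
  B -> T1 T0 | a
  T0 -> a
  T1 -> b
  X2 -> T1 A

Fill CYK table bottom-up — only the sub-triangle for w[0..2]:
  cell(0,0) a: {B,S,T0}  orig:{B,S}
  cell(1,1) a: {B,S,T0}  orig:{B,S}
  cell(2,2) a: {B,S,T0}  orig:{B,S}
  cell(0,1) aa: {A,S}
  cell(1,2) aa: {A,S}
  cell(0,2) aaa: {A,S}

Original NTs in T[0,2] deriving "aaa": ["A", "S"]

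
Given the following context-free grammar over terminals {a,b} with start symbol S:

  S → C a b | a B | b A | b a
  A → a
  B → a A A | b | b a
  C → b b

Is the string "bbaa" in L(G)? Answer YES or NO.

CNF form of G:
  S -> C X3 | T0 B | T1 A | T1 T0
  A -> a
  B -> T0 X2 | T1 T0 | b
  C -> T1 T1
  T0 -> a
  T1 -> b
  X2 -> A A
  X3 -> T0 T1

Fill CYK table bottom-up:
  cell(0,0) b: {B,T1}  orig:{B}
  cell(1,1) b: {B,T1}  orig:{B}
  cell(2,2) a: {A,T0}  orig:{A}
  cell(3,3) a: {A,T0}  orig:{A}
  cell(0,1) bb: {C}
  cell(1,2) ba: {B,S}
  cell(2,3) aa: {X2}  orig:{}
  cell(0,2) bba: ∅
  cell(1,3) baa: ∅
  cell(0,3) bbaa: ∅

S ∉ T[0,3] ⇒ NO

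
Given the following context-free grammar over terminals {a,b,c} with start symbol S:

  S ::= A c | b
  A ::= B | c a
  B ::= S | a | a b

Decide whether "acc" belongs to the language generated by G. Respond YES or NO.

CNF form of G:
  S -> A T0 | b
  A -> A T0 | T0 T1 | T1 T2 | a | b
  B -> A T0 | T1 T2 | a | b
  T0 -> c
  T1 -> a
  T2 -> b

CYK fill:
  [0..0]={A,B,T1}  "a"  orig:{A,B}
  [1..1]={T0}  "c"  orig:{}
  [2..2]={T0}  "c"  orig:{}
  [0..1]={A,B,S}  "ac"
  [1..2]=∅  "cc"
  [0..2]={A,B,S}  "acc"

S ∈ T[0,2] ⇒ YES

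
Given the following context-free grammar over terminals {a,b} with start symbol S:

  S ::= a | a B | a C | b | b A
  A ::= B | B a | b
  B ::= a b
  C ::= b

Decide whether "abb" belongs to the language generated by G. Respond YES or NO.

CNF form of G:
  S -> T0 B | T0 C | T1 A | a | b
  A -> B T0 | T0 T1 | b
  B -> T0 T1
  C -> b
  T0 -> a
  T1 -> b

CYK fill:
  cell(0,0) a: {S,T0}  orig:{S}
  cell(1,1) b: {A,C,S,T1}  orig:{A,C,S}
  cell(2,2) b: {A,C,S,T1}  orig:{A,C,S}
  cell(0,1) ab: {A,B,S}
  cell(1,2) bb: {S}
  cell(0,2) abb: ∅

S ∉ T[0,2] ⇒ NO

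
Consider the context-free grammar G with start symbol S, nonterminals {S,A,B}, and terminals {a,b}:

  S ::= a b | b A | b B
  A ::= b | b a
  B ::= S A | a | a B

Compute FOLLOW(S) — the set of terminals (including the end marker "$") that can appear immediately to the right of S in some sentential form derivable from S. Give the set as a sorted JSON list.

Compute FIRST by fixpoint:
round 1:
  A via A→b: +{b}
  B via B→a: +{a}
  S via S→a b: +{a}
  S via S→b A: +{b}
  S: {a,b}  A: {b}  B: {a}
round 2:
  B via B→S A: +{b}
  S: {a,b}  A: {b}  B: {a,b}
round 3: (stable)
  S: {a,b}  A: {b}  B: {a,b}

FOLLOW sets:
FOLLOW(S) := {$}
pass 1:
  B→S A: FOLLOW(S) ⊇ FIRST(A) = {b}; new: +{b}
  S→b A: FOLLOW(A) ⊇ FOLLOW(S) ⊇ {$,b}; new: +{$,b}
  S→b B: FOLLOW(B) ⊇ FOLLOW(S) ⊇ {$,b}; new: +{$,b}
  S: {$,b}  A: {$,b}  B: {$,b}
pass 2: (no change)
  S: {$,b}  A: {$,b}  B: {$,b}

FOLLOW(S) = ["$", "b"]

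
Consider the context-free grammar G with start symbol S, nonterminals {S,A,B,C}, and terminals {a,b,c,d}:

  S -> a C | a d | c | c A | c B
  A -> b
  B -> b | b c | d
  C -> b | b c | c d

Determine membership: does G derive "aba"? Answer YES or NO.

CNF form of G:
  S -> T1 A | T1 B | T3 C | T3 T2 | c
  A -> b
  B -> T0 T1 | b | d
  C -> T0 T1 | T1 T2 | b
  T0 -> b
  T1 -> c
  T2 -> d
  T3 -> a

Fill CYK table bottom-up:
  cell(0,0) a: {T3}  orig:{}
  cell(1,1) b: {A,B,C,T0}  orig:{A,B,C}
  cell(2,2) a: {T3}  orig:{}
  cell(0,1) ab: {S}
  cell(1,2) ba: ∅
  cell(0,2) aba: ∅

S ∉ T[0,2] ⇒ NO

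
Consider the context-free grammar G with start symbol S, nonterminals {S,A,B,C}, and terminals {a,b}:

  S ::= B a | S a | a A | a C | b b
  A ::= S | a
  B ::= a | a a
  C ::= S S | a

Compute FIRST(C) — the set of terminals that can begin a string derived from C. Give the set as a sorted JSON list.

FIRST sets, iterate to fixpoint:
round 1:
  A via A→a: +{a}
  B via B→a: +{a}
  C via C→a: +{a}
  S via S→B a: +{a}
  S via S→b b: +{b}
  FIRST(S)={a,b}  FIRST(A)={a}  FIRST(B)={a}  FIRST(C)={a}
round 2:
  A via A→S: +{b}
  C via C→S S: +{b}
  FIRST(S)={a,b}  FIRST(A)={a,b}  FIRST(B)={a}  FIRST(C)={a,b}
round 3: — fixpoint
  FIRST(S)={a,b}  FIRST(A)={a,b}  FIRST(B)={a}  FIRST(C)={a,b}

FIRST(C) = ["a", "b"]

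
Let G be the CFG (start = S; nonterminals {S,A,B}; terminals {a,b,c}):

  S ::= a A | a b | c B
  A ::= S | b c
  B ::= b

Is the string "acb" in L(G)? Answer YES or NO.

Convert to CNF:
  S -> T0 A | T0 T1 | T2 B
  A -> T0 A | T0 T1 | T1 T2 | T2 B
  B -> b
  T0 -> a
  T1 -> b
  T2 -> c

CYK fill:
  T[0,0] 'a' = {T0}  orig:{}
  T[1,1] 'c' = {T2}  orig:{}
  T[2,2] 'b' = {B,T1}  orig:{B}
  T[0,1] 'ac' = ∅
  T[1,2] 'cb' = {A,S}
  T[0,2] 'acb' = {A,S}

S ∈ T[0,2] ⇒ YES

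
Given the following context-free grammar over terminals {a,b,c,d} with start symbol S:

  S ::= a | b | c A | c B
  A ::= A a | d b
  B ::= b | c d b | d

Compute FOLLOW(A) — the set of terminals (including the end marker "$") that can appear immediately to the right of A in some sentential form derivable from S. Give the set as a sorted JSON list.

FIRST sets, iterate to fixpoint:
[1]
  A via A→d b: +{d}
  B via B→b: +{b}
  B via B→c d b: +{c}
  B via B→d: +{d}
  S via S→a: +{a}
  S via S→b: +{b}
  S via S→c A: +{c}
  FIRST[S]={a,b,c}  FIRST[A]={d}  FIRST[B]={b,c,d}
[2] (no change)
  FIRST[S]={a,b,c}  FIRST[A]={d}  FIRST[B]={b,c,d}

FOLLOW sets:
FOLLOW(S) := {$}
iter 1:
  A→A a: FOLLOW(A) ⊇ FIRST(a) = {a}; new: +{a}
  S→c A: FOLLOW(A) ⊇ FOLLOW(S) ⊇ {$}; new: +{$}
  S→c B: FOLLOW(B) ⊇ FOLLOW(S) ⊇ {$}; new: +{$}
  S: {$}  A: {$,a}  B: {$}
iter 2: done
  S: {$}  A: {$,a}  B: {$}

FOLLOW(A) = ["$", "a"]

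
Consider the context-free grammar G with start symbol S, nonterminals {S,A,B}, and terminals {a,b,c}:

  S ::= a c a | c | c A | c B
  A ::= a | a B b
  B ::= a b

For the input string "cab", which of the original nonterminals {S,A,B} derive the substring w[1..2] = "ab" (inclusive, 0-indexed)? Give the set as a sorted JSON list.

CNF form of G:
  S -> T0 X4 | T2 A | T2 B | c
  A -> T0 X3 | a
  B -> T0 T1
  T0 -> a
  T1 -> b
  T2 -> c
  X3 -> B T1
  X4 -> T2 T0

CYK table (by increasing span), restricted to cells inside w[1..2]:
  cell(1,1) a: {A,T0}  orig:{A}
  cell(2,2) b: {T1}  orig:{}
  cell(1,2) ab: {B}

Original NTs in T[1,2] deriving "ab": ["B"]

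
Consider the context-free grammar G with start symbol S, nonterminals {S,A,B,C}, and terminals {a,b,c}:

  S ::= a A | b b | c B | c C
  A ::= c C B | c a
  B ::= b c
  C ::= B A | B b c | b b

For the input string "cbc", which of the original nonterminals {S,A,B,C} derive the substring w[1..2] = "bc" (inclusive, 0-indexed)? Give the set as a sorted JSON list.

CNF form of G:
  S -> T0 B | T0 C | T1 A | T2 T2
  A -> T0 T1 | T0 X3
  B -> T2 T0
  C -> B A | B X4 | T2 T2
  T0 -> c
  T1 -> a
  T2 -> b
  X3 -> C B
  X4 -> T2 T0

CYK table (by increasing span), restricted to cells inside w[1..2]:
  T[1,1] 'b' = {T2}  orig:{}
  T[2,2] 'c' = {T0}  orig:{}
  T[1,2] 'bc' = {B,X4}  orig:{B}

Original NTs in T[1,2] deriving "bc": ["B"]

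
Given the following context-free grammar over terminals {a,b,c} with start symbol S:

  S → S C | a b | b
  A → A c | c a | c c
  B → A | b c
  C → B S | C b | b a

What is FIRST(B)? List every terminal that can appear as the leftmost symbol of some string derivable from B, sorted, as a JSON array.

Compute FIRST by fixpoint:
iter 1:
  A via A→c a: +{c}
  B via B→A: +{c}
  B via B→b c: +{b}
  C via C→B S: +{b,c}
  S via S→a b: +{a}
  S via S→b: +{b}
  FIRST[S]={a,b}  FIRST[A]={c}  FIRST[B]={b,c}  FIRST[C]={b,c}
iter 2: — fixpoint
  FIRST[S]={a,b}  FIRST[A]={c}  FIRST[B]={b,c}  FIRST[C]={b,c}

FIRST(B) = ["b", "c"]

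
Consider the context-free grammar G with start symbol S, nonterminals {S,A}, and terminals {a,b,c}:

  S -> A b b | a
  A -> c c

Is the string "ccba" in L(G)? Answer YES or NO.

Convert to CNF:
  S -> A X2 | a
  A -> T0 T0
  T0 -> c
  T1 -> b
  X2 -> T1 T1

Fill CYK table bottom-up:
  [0..0]={T0}  "c"  orig:{}
  [1..1]={T0}  "c"  orig:{}
  [2..2]={T1}  "b"  orig:{}
  [3..3]={S}  "a"
  [0..1]={A}  "cc"
  [1..2]=∅  "cb"
  [2..3]=∅  "ba"
  [0..2]=∅  "ccb"
  [1..3]=∅  "cba"
  [0..3]=∅  "ccba"

S ∉ T[0,3] ⇒ NO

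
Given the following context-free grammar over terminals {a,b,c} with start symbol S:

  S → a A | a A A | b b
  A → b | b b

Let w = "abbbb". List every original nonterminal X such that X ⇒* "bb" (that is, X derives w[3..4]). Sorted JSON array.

Convert to CNF:
  S -> T0 T0 | T1 A | T1 X2
  A -> T0 T0 | b
  T0 -> b
  T1 -> a
  X2 -> A A

CYK fill, restricted to cells inside w[3..4]:
  T[3,3] 'b' = {A,T0}  orig:{A}
  T[4,4] 'b' = {A,T0}  orig:{A}
  T[3,4] 'bb' = {A,S,X2}  orig:{A,S}

Original NTs in T[3,4] deriving "bb": ["A", "S"]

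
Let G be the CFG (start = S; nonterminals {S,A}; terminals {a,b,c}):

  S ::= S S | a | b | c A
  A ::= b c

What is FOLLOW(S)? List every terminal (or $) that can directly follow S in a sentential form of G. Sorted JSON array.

FIRST iteration:
pass 1:
  A via A→b c: +{b}
  S via S→a: +{a}
  S via S→b: +{b}
  S via S→c A: +{c}
  FIRST[S]={a,b,c}  FIRST[A]={b}
pass 2: — fixpoint
  FIRST[S]={a,b,c}  FIRST[A]={b}

FOLLOW iteration:
seed FOLLOW(S) with $
pass 1:
  S→S S: FOLLOW(S) ⊇ FIRST(S) = {a,b,c}; new: +{a,b,c}
  S→c A: FOLLOW(A) ⊇ FOLLOW(S) ⊇ {$,a,b,c}; new: +{$,a,b,c}
  FOLLOW[S]={$,a,b,c}  FOLLOW[A]={$,a,b,c}
pass 2: — fixpoint
  FOLLOW[S]={$,a,b,c}  FOLLOW[A]={$,a,b,c}

FOLLOW(S) = ["$", "a", "b", "c"]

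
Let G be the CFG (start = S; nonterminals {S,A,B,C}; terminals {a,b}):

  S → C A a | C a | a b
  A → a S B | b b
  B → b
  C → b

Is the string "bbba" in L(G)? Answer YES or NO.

Convert to CNF:
  S -> C T0 | C X3 | T0 T1
  A -> T0 X2 | T1 T1
  B -> b
  C -> b
  T0 -> a
  T1 -> b
  X2 -> S B
  X3 -> A T0

Fill CYK table bottom-up:
  [0..0]={B,C,T1}  "b"  orig:{B,C}
  [1..1]={B,C,T1}  "b"  orig:{B,C}
  [2..2]={B,C,T1}  "b"  orig:{B,C}
  [3..3]={T0}  "a"  orig:{}
  [0..1]={A}  "bb"
  [1..2]={A}  "bb"
  [2..3]={S}  "ba"
  [0..2]=∅  "bbb"
  [1..3]={X3}  "bba"  orig:{}
  [0..3]={S}  "bbba"

S ∈ T[0,3] ⇒ YES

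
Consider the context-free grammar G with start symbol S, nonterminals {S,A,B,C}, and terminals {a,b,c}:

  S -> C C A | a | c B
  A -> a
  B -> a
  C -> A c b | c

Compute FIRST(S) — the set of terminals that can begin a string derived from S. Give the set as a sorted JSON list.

FIRST sets, iterate to fixpoint:
round 1:
  A via A→a: +{a}
  B via B→a: +{a}
  C via C→A c b: +{a}
  C via C→c: +{c}
  S via S→C C A: +{a,c}
  FIRST[S]={a,c}  FIRST[A]={a}  FIRST[B]={a}  FIRST[C]={a,c}
round 2: — fixpoint
  FIRST[S]={a,c}  FIRST[A]={a}  FIRST[B]={a}  FIRST[C]={a,c}

FIRST(S) = ["a", "c"]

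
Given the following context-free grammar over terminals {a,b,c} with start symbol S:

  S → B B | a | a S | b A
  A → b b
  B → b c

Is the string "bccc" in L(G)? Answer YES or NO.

Convert to CNF:
  S -> B B | T0 A | T2 S | a
  A -> T0 T0
  B -> T0 T1
  T0 -> b
  T1 -> c
  T2 -> a

Fill CYK table bottom-up:
  [0..0]={T0}  "b"  orig:{}
  [1..1]={T1}  "c"  orig:{}
  [2..2]={T1}  "c"  orig:{}
  [3..3]={T1}  "c"  orig:{}
  [0..1]={B}  "bc"
  [1..2]=∅  "cc"
  [2..3]=∅  "cc"
  [0..2]=∅  "bcc"
  [1..3]=∅  "ccc"
  [0..3]=∅  "bccc"

S ∉ T[0,3] ⇒ NO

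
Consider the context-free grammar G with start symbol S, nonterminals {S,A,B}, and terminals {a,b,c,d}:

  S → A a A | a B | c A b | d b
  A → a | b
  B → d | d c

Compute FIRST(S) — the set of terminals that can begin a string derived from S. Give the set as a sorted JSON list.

FIRST sets, iterate to fixpoint:
[1]
  A via A→a: +{a}
  A via A→b: +{b}
  B via B→d: +{d}
  S via S→A a A: +{a,b}
  S via S→c A b: +{c}
  S via S→d b: +{d}
  FIRST[S]={a,b,c,d}  FIRST[A]={a,b}  FIRST[B]={d}
[2] done
  FIRST[S]={a,b,c,d}  FIRST[A]={a,b}  FIRST[B]={d}

FIRST(S) = ["a", "b", "c", "d"]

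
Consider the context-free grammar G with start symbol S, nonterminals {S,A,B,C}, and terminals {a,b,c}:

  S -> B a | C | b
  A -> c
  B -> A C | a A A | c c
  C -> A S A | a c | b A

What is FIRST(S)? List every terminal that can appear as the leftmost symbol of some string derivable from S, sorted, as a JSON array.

Compute FIRST by fixpoint:
[1]
  A via A→c: +{c}
  B via B→A C: +{c}
  B via B→a A A: +{a}
  C via C→A S A: +{c}
  C via C→a c: +{a}
  C via C→b A: +{b}
  S via S→B a: +{a,c}
  S via S→C: +{b}
  FIRST(S)={a,b,c}  FIRST(A)={c}  FIRST(B)={a,c}  FIRST(C)={a,b,c}
[2] (stable)
  FIRST(S)={a,b,c}  FIRST(A)={c}  FIRST(B)={a,c}  FIRST(C)={a,b,c}

FIRST(S) = ["a", "b", "c"]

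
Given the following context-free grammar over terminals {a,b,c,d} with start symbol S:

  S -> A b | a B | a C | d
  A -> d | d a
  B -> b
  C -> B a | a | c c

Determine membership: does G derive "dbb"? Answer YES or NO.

Convert to CNF:
  S -> A T3 | T1 B | T1 C | d
  A -> T0 T1 | d
  B -> b
  C -> B T1 | T2 T2 | a
  T0 -> d
  T1 -> a
  T2 -> c
  T3 -> b

CYK fill:
  [0..0]={A,S,T0}  "d"  orig:{A,S}
  [1..1]={B,T3}  "b"  orig:{B}
  [2..2]={B,T3}  "b"  orig:{B}
  [0..1]={S}  "db"
  [1..2]=∅  "bb"
  [0..2]=∅  "dbb"

S ∉ T[0,2] ⇒ NO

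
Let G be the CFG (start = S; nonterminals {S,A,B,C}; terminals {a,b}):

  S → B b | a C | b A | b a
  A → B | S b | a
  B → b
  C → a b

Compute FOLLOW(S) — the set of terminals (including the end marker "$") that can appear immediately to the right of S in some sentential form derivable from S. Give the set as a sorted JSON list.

Compute FIRST by fixpoint:
[1]
  A via A→a: +{a}
  B via B→b: +{b}
  C via C→a b: +{a}
  S via S→B b: +{b}
  S via S→a C: +{a}
  S: {a,b}  A: {a}  B: {b}  C: {a}
[2]
  A via A→B: +{b}
  S: {a,b}  A: {a,b}  B: {b}  C: {a}
[3] (stable)
  S: {a,b}  A: {a,b}  B: {b}  C: {a}

Compute FOLLOW by fixpoint:
seed FOLLOW(S) with $
iter 1:
  A→S b: FOLLOW(S) ⊇ FIRST(b) = {b}; new: +{b}
  S→B b: FOLLOW(B) ⊇ FIRST(b) = {b}; new: +{b}
  S→a C: FOLLOW(C) ⊇ FOLLOW(S) ⊇ {$,b}; new: +{$,b}
  S→b A: FOLLOW(A) ⊇ FOLLOW(S) ⊇ {$,b}; new: +{$,b}
  S: {$,b}  A: {$,b}  B: {b}  C: {$,b}
iter 2:
  A→B: FOLLOW(B) ⊇ FOLLOW(A) ⊇ {$,b}; new: +{$}
  S: {$,b}  A: {$,b}  B: {$,b}  C: {$,b}
iter 3: done
  S: {$,b}  A: {$,b}  B: {$,b}  C: {$,b}

FOLLOW(S) = ["$", "b"]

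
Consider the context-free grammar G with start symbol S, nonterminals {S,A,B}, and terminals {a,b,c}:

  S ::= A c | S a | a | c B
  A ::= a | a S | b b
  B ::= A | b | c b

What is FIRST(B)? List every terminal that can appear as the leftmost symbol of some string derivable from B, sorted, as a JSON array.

FIRST iteration:
[1]
  A via A→a: +{a}
  A via A→b b: +{b}
  B via B→A: +{a,b}
  B via B→c b: +{c}
  S via S→A c: +{a,b}
  S via S→c B: +{c}
  FIRST[S]={a,b,c}  FIRST[A]={a,b}  FIRST[B]={a,b,c}
[2] (no change)
  FIRST[S]={a,b,c}  FIRST[A]={a,b}  FIRST[B]={a,b,c}

FIRST(B) = ["a", "b", "c"]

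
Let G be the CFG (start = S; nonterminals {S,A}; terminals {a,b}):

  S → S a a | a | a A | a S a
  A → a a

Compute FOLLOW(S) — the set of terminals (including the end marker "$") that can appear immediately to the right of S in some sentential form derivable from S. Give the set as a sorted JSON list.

FIRST iteration:
[1]
  A via A→a a: +{a}
  S via S→a: +{a}
  FIRST[S]={a}  FIRST[A]={a}
[2] (stable)
  FIRST[S]={a}  FIRST[A]={a}

Compute FOLLOW by fixpoint:
FOLLOW(S) := {$}
pass 1:
  S→S a a: FOLLOW(S) ⊇ FIRST(a) = {a}; new: +{a}
  S→a A: FOLLOW(A) ⊇ FOLLOW(S) ⊇ {$,a}; new: +{$,a}
  FOLLOW[S]={$,a}  FOLLOW[A]={$,a}
pass 2: done
  FOLLOW[S]={$,a}  FOLLOW[A]={$,a}

FOLLOW(S) = ["$", "a"]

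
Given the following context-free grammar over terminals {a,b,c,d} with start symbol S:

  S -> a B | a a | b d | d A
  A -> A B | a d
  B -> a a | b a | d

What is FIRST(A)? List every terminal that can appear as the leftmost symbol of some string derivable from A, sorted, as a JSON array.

FIRST iteration:
iter 1:
  A via A→a d: +{a}
  B via B→a a: +{a}
  B via B→b a: +{b}
  B via B→d: +{d}
  S via S→a B: +{a}
  S via S→b d: +{b}
  S via S→d A: +{d}
  FIRST[S]={a,b,d}  FIRST[A]={a}  FIRST[B]={a,b,d}
iter 2: (stable)
  FIRST[S]={a,b,d}  FIRST[A]={a}  FIRST[B]={a,b,d}

FIRST(A) = ["a"]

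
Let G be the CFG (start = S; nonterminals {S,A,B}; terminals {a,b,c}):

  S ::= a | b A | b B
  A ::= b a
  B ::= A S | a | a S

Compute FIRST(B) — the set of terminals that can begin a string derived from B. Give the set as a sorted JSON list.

FIRST iteration:
iter 1:
  A via A→b a: +{b}
  B via B→A S: +{b}
  B via B→a: +{a}
  S via S→a: +{a}
  S via S→b A: +{b}
  FIRST[S]={a,b}  FIRST[A]={b}  FIRST[B]={a,b}
iter 2: (stable)
  FIRST[S]={a,b}  FIRST[A]={b}  FIRST[B]={a,b}

FIRST(B) = ["a", "b"]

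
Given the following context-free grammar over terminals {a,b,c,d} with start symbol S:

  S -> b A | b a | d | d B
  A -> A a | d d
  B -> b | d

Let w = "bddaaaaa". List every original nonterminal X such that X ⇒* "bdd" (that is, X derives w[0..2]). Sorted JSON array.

Convert to CNF:
  S -> T1 B | T2 A | T2 T0 | d
  A -> A T0 | T1 T1
  B -> b | d
  T0 -> a
  T1 -> d
  T2 -> b

CYK table (by increasing span) (cells [i..j] with 0 ≤ i ≤ j ≤ 2 only):
  cell(0,0) b: {B,T2}  orig:{B}
  cell(1,1) d: {B,S,T1}  orig:{B,S}
  cell(2,2) d: {B,S,T1}  orig:{B,S}
  cell(0,1) bd: ∅
  cell(1,2) dd: {A,S}
  cell(0,2) bdd: {S}

Original NTs in T[0,2] deriving "bdd": ["S"]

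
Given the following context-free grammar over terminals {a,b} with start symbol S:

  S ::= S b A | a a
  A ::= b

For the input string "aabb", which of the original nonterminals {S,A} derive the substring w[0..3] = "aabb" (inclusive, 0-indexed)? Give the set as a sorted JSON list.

CNF form of G:
  S -> S X2 | T1 T1
  A -> b
  T0 -> b
  T1 -> a
  X2 -> T0 A

CYK table (by increasing span) — only the sub-triangle for w[0..3]:
  [0..0]={T1}  "a"  orig:{}
  [1..1]={T1}  "a"  orig:{}
  [2..2]={A,T0}  "b"  orig:{A}
  [3..3]={A,T0}  "b"  orig:{A}
  [0..1]={S}  "aa"
  [1..2]=∅  "ab"
  [2..3]={X2}  "bb"  orig:{}
  [0..2]=∅  "aab"
  [1..3]=∅  "abb"
  [0..3]={S}  "aabb"

Original NTs in T[0,3] deriving "aabb": ["S"]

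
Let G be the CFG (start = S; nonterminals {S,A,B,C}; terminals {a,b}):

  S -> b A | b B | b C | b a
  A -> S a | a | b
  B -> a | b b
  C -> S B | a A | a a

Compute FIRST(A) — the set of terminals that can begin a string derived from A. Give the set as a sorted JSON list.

FIRST iteration:
pass 1:
  A via A→a: +{a}
  A via A→b: +{b}
  B via B→a: +{a}
  B via B→b b: +{b}
  C via C→a A: +{a}
  S via S→b A: +{b}
  FIRST(S)={b}  FIRST(A)={a,b}  FIRST(B)={a,b}  FIRST(C)={a}
pass 2:
  C via C→S B: +{b}
  FIRST(S)={b}  FIRST(A)={a,b}  FIRST(B)={a,b}  FIRST(C)={a,b}
pass 3: (stable)
  FIRST(S)={b}  FIRST(A)={a,b}  FIRST(B)={a,b}  FIRST(C)={a,b}

FIRST(A) = ["a", "b"]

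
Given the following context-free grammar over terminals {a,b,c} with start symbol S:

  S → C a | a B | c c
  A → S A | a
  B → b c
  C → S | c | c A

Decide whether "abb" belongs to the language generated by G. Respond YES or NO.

Convert to CNF:
  S -> C T2 | T1 T1 | T2 B
  A -> S A | a
  B -> T0 T1
  C -> C T2 | T1 A | T1 T1 | T2 B | c
  T0 -> b
  T1 -> c
  T2 -> a

CYK fill:
  cell(0,0) a: {A,T2}  orig:{A}
  cell(1,1) b: {T0}  orig:{}
  cell(2,2) b: {T0}  orig:{}
  cell(0,1) ab: ∅
  cell(1,2) bb: ∅
  cell(0,2) abb: ∅

S ∉ T[0,2] ⇒ NO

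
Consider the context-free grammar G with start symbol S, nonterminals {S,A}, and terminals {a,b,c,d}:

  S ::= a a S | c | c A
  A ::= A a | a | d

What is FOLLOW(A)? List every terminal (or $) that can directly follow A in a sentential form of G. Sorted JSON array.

FIRST sets, iterate to fixpoint:
iter 1:
  A via A→a: +{a}
  A via A→d: +{d}
  S via S→a a S: +{a}
  S via S→c: +{c}
  S: {a,c}  A: {a,d}
iter 2: done
  S: {a,c}  A: {a,d}

FOLLOW sets:
FOLLOW(S) := {$}
iter 1:
  A→A a: FOLLOW(A) ⊇ FIRST(a) = {a}; new: +{a}
  S→c A: FOLLOW(A) ⊇ FOLLOW(S) ⊇ {$}; new: +{$}
  FOLLOW(S)={$}  FOLLOW(A)={$,a}
iter 2: done
  FOLLOW(S)={$}  FOLLOW(A)={$,a}

FOLLOW(A) = ["$", "a"]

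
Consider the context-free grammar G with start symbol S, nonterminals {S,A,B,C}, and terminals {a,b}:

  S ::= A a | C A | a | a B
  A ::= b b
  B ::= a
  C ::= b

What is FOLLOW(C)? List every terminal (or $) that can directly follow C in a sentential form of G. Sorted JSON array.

Compute FIRST by fixpoint:
pass 1:
  A via A→b b: +{b}
  B via B→a: +{a}
  C via C→b: +{b}
  S via S→A a: +{b}
  S via S→a: +{a}
  FIRST(S)={a,b}  FIRST(A)={b}  FIRST(B)={a}  FIRST(C)={b}
pass 2: (no change)
  FIRST(S)={a,b}  FIRST(A)={b}  FIRST(B)={a}  FIRST(C)={b}

FOLLOW iteration:
initialize: $ ∈ FOLLOW(S)
pass 1:
  S→A a: FOLLOW(A) ⊇ FIRST(a) = {a}; new: +{a}
  S→C A: FOLLOW(C) ⊇ FIRST(A) = {b}; new: +{b}
  S→C A: FOLLOW(A) ⊇ FOLLOW(S) ⊇ {$}; new: +{$}
  S→a B: FOLLOW(B) ⊇ FOLLOW(S) ⊇ {$}; new: +{$}
  FOLLOW[S]={$}  FOLLOW[A]={$,a}  FOLLOW[B]={$}  FOLLOW[C]={b}
pass 2: — fixpoint
  FOLLOW[S]={$}  FOLLOW[A]={$,a}  FOLLOW[B]={$}  FOLLOW[C]={b}

FOLLOW(C) = ["b"]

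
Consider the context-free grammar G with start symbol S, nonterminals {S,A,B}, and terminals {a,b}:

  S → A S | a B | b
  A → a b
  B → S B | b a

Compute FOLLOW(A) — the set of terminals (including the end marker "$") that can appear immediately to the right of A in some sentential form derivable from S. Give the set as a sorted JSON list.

Compute FIRST by fixpoint:
iter 1:
  A via A→a b: +{a}
  B via B→b a: +{b}
  S via S→A S: +{a}
  S via S→b: +{b}
  S: {a,b}  A: {a}  B: {b}
iter 2:
  B via B→S B: +{a}
  S: {a,b}  A: {a}  B: {a,b}
iter 3: done
  S: {a,b}  A: {a}  B: {a,b}

FOLLOW sets:
initialize: $ ∈ FOLLOW(S)
round 1:
  B→S B: FOLLOW(S) ⊇ FIRST(B) = {a,b}; new: +{a,b}
  S→A S: FOLLOW(A) ⊇ FIRST(S) = {a,b}; new: +{a,b}
  S→a B: FOLLOW(B) ⊇ FOLLOW(S) ⊇ {$,a,b}; new: +{$,a,b}
  FOLLOW[S]={$,a,b}  FOLLOW[A]={a,b}  FOLLOW[B]={$,a,b}
round 2: (stable)
  FOLLOW[S]={$,a,b}  FOLLOW[A]={a,b}  FOLLOW[B]={$,a,b}

FOLLOW(A) = ["a", "b"]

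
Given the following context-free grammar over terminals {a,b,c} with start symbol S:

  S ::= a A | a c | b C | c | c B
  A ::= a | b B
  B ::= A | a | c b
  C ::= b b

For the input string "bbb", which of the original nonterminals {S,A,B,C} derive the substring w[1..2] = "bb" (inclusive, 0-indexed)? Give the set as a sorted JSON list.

CNF form of G:
  S -> T0 C | T1 B | T2 A | T2 T1 | c
  A -> T0 B | a
  B -> T0 B | T1 T0 | a
  C -> T0 T0
  T0 -> b
  T1 -> c
  T2 -> a

CYK fill (cells [i..j] with 1 ≤ i ≤ j ≤ 2 only):
  T[1,1] 'b' = {T0}  orig:{}
  T[2,2] 'b' = {T0}  orig:{}
  T[1,2] 'bb' = {C}

Original NTs in T[1,2] deriving "bb": ["C"]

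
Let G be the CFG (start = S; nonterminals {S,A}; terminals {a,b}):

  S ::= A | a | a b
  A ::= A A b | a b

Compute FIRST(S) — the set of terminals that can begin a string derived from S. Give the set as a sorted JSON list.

Compute FIRST by fixpoint:
iter 1:
  A via A→a b: +{a}
  S via S→A: +{a}
  FIRST(S)={a}  FIRST(A)={a}
iter 2: (no change)
  FIRST(S)={a}  FIRST(A)={a}

FIRST(S) = ["a"]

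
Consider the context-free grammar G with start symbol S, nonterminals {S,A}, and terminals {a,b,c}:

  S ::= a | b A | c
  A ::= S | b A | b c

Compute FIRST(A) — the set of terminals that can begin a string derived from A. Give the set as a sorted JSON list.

Compute FIRST by fixpoint:
iter 1:
  A via A→b A: +{b}
  S via S→a: +{a}
  S via S→b A: +{b}
  S via S→c: +{c}
  S: {a,b,c}  A: {b}
iter 2:
  A via A→S: +{a,c}
  S: {a,b,c}  A: {a,b,c}
iter 3: — fixpoint
  S: {a,b,c}  A: {a,b,c}

FIRST(A) = ["a", "b", "c"]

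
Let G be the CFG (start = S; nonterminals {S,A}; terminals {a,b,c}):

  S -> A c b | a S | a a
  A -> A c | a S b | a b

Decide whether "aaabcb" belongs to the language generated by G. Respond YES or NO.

CNF form of G:
  S -> A X4 | T1 S | T1 T1
  A -> A T0 | T1 T2 | T1 X3
  T0 -> c
  T1 -> a
  T2 -> b
  X3 -> S T2
  X4 -> T0 T2

Fill CYK table bottom-up:
  T[0,0] 'a' = {T1}  orig:{}
  T[1,1] 'a' = {T1}  orig:{}
  T[2,2] 'a' = {T1}  orig:{}
  T[3,3] 'b' = {T2}  orig:{}
  T[4,4] 'c' = {T0}  orig:{}
  T[5,5] 'b' = {T2}  orig:{}
  T[0,1] 'aa' = {S}
  T[1,2] 'aa' = {S}
  T[2,3] 'ab' = {A}
  T[3,4] 'bc' = ∅
  T[4,5] 'cb' = {X4}  orig:{}
  T[0,2] 'aaa' = {S}
  T[1,3] 'aab' = {X3}  orig:{}
  T[2,4] 'abc' = {A}
  T[3,5] 'bcb' = ∅
  T[0,3] 'aaab' = {A,X3}  orig:{A}
  T[1,4] 'aabc' = ∅
  T[2,5] 'abcb' = {S}
  T[0,4] 'aaabc' = {A}
  T[1,5] 'aabcb' = {S}
  T[0,5] 'aaabcb' = {S}

S ∈ T[0,5] ⇒ YES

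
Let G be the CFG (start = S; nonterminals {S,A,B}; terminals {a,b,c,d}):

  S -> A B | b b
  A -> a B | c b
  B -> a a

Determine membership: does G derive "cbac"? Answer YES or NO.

Convert to CNF:
  S -> A B | T2 T2
  A -> T0 B | T1 T2
  B -> T0 T0
  T0 -> a
  T1 -> c
  T2 -> b

CYK table (by increasing span):
  T[0,0] 'c' = {T1}  orig:{}
  T[1,1] 'b' = {T2}  orig:{}
  T[2,2] 'a' = {T0}  orig:{}
  T[3,3] 'c' = {T1}  orig:{}
  T[0,1] 'cb' = {A}
  T[1,2] 'ba' = ∅
  T[2,3] 'ac' = ∅
  T[0,2] 'cba' = ∅
  T[1,3] 'bac' = ∅
  T[0,3] 'cbac' = ∅

S ∉ T[0,3] ⇒ NO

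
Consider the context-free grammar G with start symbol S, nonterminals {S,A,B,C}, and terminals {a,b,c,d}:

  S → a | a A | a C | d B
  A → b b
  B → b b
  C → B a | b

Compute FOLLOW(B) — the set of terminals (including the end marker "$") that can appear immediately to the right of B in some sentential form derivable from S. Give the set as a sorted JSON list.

FIRST sets, iterate to fixpoint:
[1]
  A via A→b b: +{b}
  B via B→b b: +{b}
  C via C→B a: +{b}
  S via S→a: +{a}
  S via S→d B: +{d}
  S: {a,d}  A: {b}  B: {b}  C: {b}
[2] (no change)
  S: {a,d}  A: {b}  B: {b}  C: {b}

FOLLOW iteration:
seed FOLLOW(S) with $
iter 1:
  C→B a: FOLLOW(B) ⊇ FIRST(a) = {a}; new: +{a}
  S→a A: FOLLOW(A) ⊇ FOLLOW(S) ⊇ {$}; new: +{$}
  S→a C: FOLLOW(C) ⊇ FOLLOW(S) ⊇ {$}; new: +{$}
  S→d B: FOLLOW(B) ⊇ FOLLOW(S) ⊇ {$}; new: +{$}
  FOLLOW(S)={$}  FOLLOW(A)={$}  FOLLOW(B)={$,a}  FOLLOW(C)={$}
iter 2: — fixpoint
  FOLLOW(S)={$}  FOLLOW(A)={$}  FOLLOW(B)={$,a}  FOLLOW(C)={$}

FOLLOW(B) = ["$", "a"]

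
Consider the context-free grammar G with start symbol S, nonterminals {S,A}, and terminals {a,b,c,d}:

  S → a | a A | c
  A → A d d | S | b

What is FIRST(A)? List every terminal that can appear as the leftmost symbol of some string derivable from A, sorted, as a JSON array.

FIRST iteration:
round 1:
  A via A→b: +{b}
  S via S→a: +{a}
  S via S→c: +{c}
  S: {a,c}  A: {b}
round 2:
  A via A→S: +{a,c}
  S: {a,c}  A: {a,b,c}
round 3: — fixpoint
  S: {a,c}  A: {a,b,c}

FIRST(A) = ["a", "b", "c"]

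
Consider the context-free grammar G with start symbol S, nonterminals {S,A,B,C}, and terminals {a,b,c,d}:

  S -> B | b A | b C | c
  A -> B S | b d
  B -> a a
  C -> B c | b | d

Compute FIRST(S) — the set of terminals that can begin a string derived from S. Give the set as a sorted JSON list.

FIRST sets, iterate to fixpoint:
round 1:
  A via A→b d: +{b}
  B via B→a a: +{a}
  C via C→B c: +{a}
  C via C→b: +{b}
  C via C→d: +{d}
  S via S→B: +{a}
  S via S→b A: +{b}
  S via S→c: +{c}
  S: {a,b,c}  A: {b}  B: {a}  C: {a,b,d}
round 2:
  A via A→B S: +{a}
  S: {a,b,c}  A: {a,b}  B: {a}  C: {a,b,d}
round 3: (no change)
  S: {a,b,c}  A: {a,b}  B: {a}  C: {a,b,d}

FIRST(S) = ["a", "b", "c"]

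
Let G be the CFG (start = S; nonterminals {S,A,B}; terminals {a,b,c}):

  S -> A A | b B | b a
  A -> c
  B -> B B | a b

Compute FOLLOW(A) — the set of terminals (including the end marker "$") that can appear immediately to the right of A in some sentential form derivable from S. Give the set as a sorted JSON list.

FIRST sets, iterate to fixpoint:
iter 1:
  A via A→c: +{c}
  B via B→a b: +{a}
  S via S→A A: +{c}
  S via S→b B: +{b}
  FIRST[S]={b,c}  FIRST[A]={c}  FIRST[B]={a}
iter 2: done
  FIRST[S]={b,c}  FIRST[A]={c}  FIRST[B]={a}

FOLLOW iteration:
initialize: $ ∈ FOLLOW(S)
pass 1:
  B→B B: FOLLOW(B) ⊇ FIRST(B) = {a}; new: +{a}
  S→A A: FOLLOW(A) ⊇ FIRST(A) = {c}; new: +{c}
  S→A A: FOLLOW(A) ⊇ FOLLOW(S) ⊇ {$}; new: +{$}
  S→b B: FOLLOW(B) ⊇ FOLLOW(S) ⊇ {$}; new: +{$}
  S: {$}  A: {$,c}  B: {$,a}
pass 2: — fixpoint
  S: {$}  A: {$,c}  B: {$,a}

FOLLOW(A) = ["$", "c"]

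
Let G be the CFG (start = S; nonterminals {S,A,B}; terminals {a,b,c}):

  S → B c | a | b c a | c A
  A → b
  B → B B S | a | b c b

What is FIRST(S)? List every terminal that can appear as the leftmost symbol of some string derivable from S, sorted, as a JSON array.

FIRST iteration:
pass 1:
  A via A→b: +{b}
  B via B→a: +{a}
  B via B→b c b: +{b}
  S via S→B c: +{a,b}
  S via S→c A: +{c}
  FIRST[S]={a,b,c}  FIRST[A]={b}  FIRST[B]={a,b}
pass 2: (no change)
  FIRST[S]={a,b,c}  FIRST[A]={b}  FIRST[B]={a,b}

FIRST(S) = ["a", "b", "c"]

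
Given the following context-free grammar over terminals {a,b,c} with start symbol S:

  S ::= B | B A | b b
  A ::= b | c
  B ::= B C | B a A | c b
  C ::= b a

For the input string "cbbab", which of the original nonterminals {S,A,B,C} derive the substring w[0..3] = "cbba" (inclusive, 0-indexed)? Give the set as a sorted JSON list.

Convert to CNF:
  S -> B A | B C | B X4 | T1 T2 | T2 T2
  A -> b | c
  B -> B C | B X3 | T1 T2
  C -> T2 T0
  T0 -> a
  T1 -> c
  T2 -> b
  X3 -> T0 A
  X4 -> T0 A

Fill CYK table bottom-up, restricted to cells inside w[0..3]:
  cell(0,0) c: {A,T1}  orig:{A}
  cell(1,1) b: {A,T2}  orig:{A}
  cell(2,2) b: {A,T2}  orig:{A}
  cell(3,3) a: {T0}  orig:{}
  cell(0,1) cb: {B,S}
  cell(1,2) bb: {S}
  cell(2,3) ba: {C}
  cell(0,2) cbb: {S}
  cell(1,3) bba: ∅
  cell(0,3) cbba: {B,S}

Original NTs in T[0,3] deriving "cbba": ["B", "S"]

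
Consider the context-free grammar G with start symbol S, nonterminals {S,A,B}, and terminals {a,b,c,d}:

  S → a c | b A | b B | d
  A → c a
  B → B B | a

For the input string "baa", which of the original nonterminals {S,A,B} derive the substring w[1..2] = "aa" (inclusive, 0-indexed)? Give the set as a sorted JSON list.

Convert to CNF:
  S -> T1 T0 | T2 A | T2 B | d
  A -> T0 T1
  B -> B B | a
  T0 -> c
  T1 -> a
  T2 -> b

CYK fill — only the sub-triangle for w[1..2]:
  [1..1]={B,T1}  "a"  orig:{B}
  [2..2]={B,T1}  "a"  orig:{B}
  [1..2]={B}  "aa"

Original NTs in T[1,2] deriving "aa": ["B"]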